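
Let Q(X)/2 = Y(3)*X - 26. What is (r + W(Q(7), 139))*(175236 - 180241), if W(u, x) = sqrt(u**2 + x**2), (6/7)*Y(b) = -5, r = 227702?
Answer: -1139648510 - 5005*sqrt(334690)/3 ≈ -1.1406e+9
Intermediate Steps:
Y(b) = -35/6 (Y(b) = (7/6)*(-5) = -35/6)
Q(X) = -52 - 35*X/3 (Q(X) = 2*(-35*X/6 - 26) = 2*(-26 - 35*X/6) = -52 - 35*X/3)
(r + W(Q(7), 139))*(175236 - 180241) = (227702 + sqrt((-52 - 35/3*7)**2 + 139**2))*(175236 - 180241) = (227702 + sqrt((-52 - 245/3)**2 + 19321))*(-5005) = (227702 + sqrt((-401/3)**2 + 19321))*(-5005) = (227702 + sqrt(160801/9 + 19321))*(-5005) = (227702 + sqrt(334690/9))*(-5005) = (227702 + sqrt(334690)/3)*(-5005) = -1139648510 - 5005*sqrt(334690)/3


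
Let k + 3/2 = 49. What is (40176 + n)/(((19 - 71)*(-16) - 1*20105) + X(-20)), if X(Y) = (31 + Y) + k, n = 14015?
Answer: -108382/38429 ≈ -2.8203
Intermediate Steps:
k = 95/2 (k = -3/2 + 49 = 95/2 ≈ 47.500)
X(Y) = 157/2 + Y (X(Y) = (31 + Y) + 95/2 = 157/2 + Y)
(40176 + n)/(((19 - 71)*(-16) - 1*20105) + X(-20)) = (40176 + 14015)/(((19 - 71)*(-16) - 1*20105) + (157/2 - 20)) = 54191/((-52*(-16) - 20105) + 117/2) = 54191/((832 - 20105) + 117/2) = 54191/(-19273 + 117/2) = 54191/(-38429/2) = 54191*(-2/38429) = -108382/38429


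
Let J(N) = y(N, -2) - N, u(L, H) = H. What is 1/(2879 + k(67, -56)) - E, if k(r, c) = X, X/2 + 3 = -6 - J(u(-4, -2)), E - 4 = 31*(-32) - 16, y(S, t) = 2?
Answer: 2864413/2853 ≈ 1004.0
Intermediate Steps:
E = -1004 (E = 4 + (31*(-32) - 16) = 4 + (-992 - 16) = 4 - 1008 = -1004)
J(N) = 2 - N
X = -26 (X = -6 + 2*(-6 - (2 - 1*(-2))) = -6 + 2*(-6 - (2 + 2)) = -6 + 2*(-6 - 1*4) = -6 + 2*(-6 - 4) = -6 + 2*(-10) = -6 - 20 = -26)
k(r, c) = -26
1/(2879 + k(67, -56)) - E = 1/(2879 - 26) - 1*(-1004) = 1/2853 + 1004 = 2864413/2853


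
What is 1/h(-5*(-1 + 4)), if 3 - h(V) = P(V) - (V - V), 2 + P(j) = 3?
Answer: ½ ≈ 0.50000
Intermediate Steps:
P(j) = 1 (P(j) = -2 + 3 = 1)
h(V) = 2 (h(V) = 3 - (1 - (V - V)) = 3 - (1 - 1*0) = 3 - (1 + 0) = 3 - 1*1 = 3 - 1 = 2)
1/h(-5*(-1 + 4)) = 1/2 = ½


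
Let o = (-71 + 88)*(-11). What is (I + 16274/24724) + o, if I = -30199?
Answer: -375623595/12362 ≈ -30385.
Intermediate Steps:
o = -187 (o = 17*(-11) = -187)
(I + 16274/24724) + o = (-30199 + 16274/24724) - 187 = (-30199 + 16274*(1/24724)) - 187 = (-30199 + 8137/12362) - 187 = -373311901/12362 - 187 = -375623595/12362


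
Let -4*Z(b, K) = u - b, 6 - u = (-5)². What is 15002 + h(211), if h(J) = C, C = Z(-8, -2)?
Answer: 60019/4 ≈ 15005.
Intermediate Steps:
u = -19 (u = 6 - 1*(-5)² = 6 - 1*25 = 6 - 25 = -19)
Z(b, K) = 19/4 + b/4 (Z(b, K) = -(-19 - b)/4 = 19/4 + b/4)
C = 11/4 (C = 19/4 + (¼)*(-8) = 19/4 - 2 = 11/4 ≈ 2.7500)
h(J) = 11/4
15002 + h(211) = 15002 + 11/4 = 60019/4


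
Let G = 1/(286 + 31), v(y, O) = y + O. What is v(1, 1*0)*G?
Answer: 1/317 ≈ 0.0031546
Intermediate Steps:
v(y, O) = O + y
G = 1/317 ≈ 0.0031546
v(1, 1*0)*G = (1*0 + 1)*(1/317) = (0 + 1)*(1/317) = 1*(1/317) = 1/317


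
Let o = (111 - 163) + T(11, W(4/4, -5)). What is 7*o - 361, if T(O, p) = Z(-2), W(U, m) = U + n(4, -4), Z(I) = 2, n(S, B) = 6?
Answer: -711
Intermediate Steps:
W(U, m) = 6 + U (W(U, m) = U + 6 = 6 + U)
T(O, p) = 2
o = -50 (o = (111 - 163) + 2 = -52 + 2 = -50)
7*o - 361 = 7*(-50) - 361 = -350 - 361 = -711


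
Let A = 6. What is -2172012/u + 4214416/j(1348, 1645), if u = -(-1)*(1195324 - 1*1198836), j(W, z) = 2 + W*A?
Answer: 4046575759/3551510 ≈ 1139.4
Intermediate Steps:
j(W, z) = 2 + 6*W (j(W, z) = 2 + W*6 = 2 + 6*W)
u = -3512 (u = -(-1)*(1195324 - 1198836) = -(-1)*(-3512) = -1*3512 = -3512)
-2172012/u + 4214416/j(1348, 1645) = -2172012/(-3512) + 4214416/(2 + 6*1348) = -2172012*(-1/3512) + 4214416/(2 + 8088) = 543003/878 + 4214416/8090 = 543003/878 + 4214416*(1/8090) = 543003/878 + 2107208/4045 = 4046575759/3551510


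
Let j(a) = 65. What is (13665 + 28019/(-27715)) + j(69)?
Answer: 380498931/27715 ≈ 13729.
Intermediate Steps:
(13665 + 28019/(-27715)) + j(69) = (13665 + 28019/(-27715)) + 65 = (13665 + 28019*(-1/27715)) + 65 = (13665 - 28019/27715) + 65 = 378697456/27715 + 65 = 380498931/27715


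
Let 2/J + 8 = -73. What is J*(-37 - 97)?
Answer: 268/81 ≈ 3.3086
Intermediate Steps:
J = -2/81 (J = 2/(-8 - 73) = 2/(-81) = 2*(-1/81) = -2/81 ≈ -0.024691)
J*(-37 - 97) = -2*(-37 - 97)/81 = -2/81*(-134) = 268/81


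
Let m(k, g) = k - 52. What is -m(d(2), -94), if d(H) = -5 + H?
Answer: 55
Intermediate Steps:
m(k, g) = -52 + k
-m(d(2), -94) = -(-52 + (-5 + 2)) = -(-52 - 3) = -1*(-55) = 55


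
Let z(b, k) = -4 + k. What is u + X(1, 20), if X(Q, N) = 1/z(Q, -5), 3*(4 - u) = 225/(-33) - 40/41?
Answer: 26330/4059 ≈ 6.4868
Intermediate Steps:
u = 8927/1353 (u = 4 - (225/(-33) - 40/41)/3 = 4 - (225*(-1/33) - 40*1/41)/3 = 4 - (-75/11 - 40/41)/3 = 4 - ⅓*(-3515/451) = 4 + 3515/1353 = 8927/1353 ≈ 6.5979)
X(Q, N) = -⅑ (X(Q, N) = 1/(-4 - 5) = 1/(-9) = -⅑)
u + X(1, 20) = 8927/1353 - ⅑ = 26330/4059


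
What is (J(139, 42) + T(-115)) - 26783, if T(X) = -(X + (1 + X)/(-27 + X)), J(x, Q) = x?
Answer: -1883616/71 ≈ -26530.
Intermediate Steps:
T(X) = -X - (1 + X)/(-27 + X) (T(X) = -(X + (1 + X)/(-27 + X)) = -X - (1 + X)/(-27 + X))
(J(139, 42) + T(-115)) - 26783 = (139 + (-1 - 1*(-115)² + 26*(-115))/(-27 - 115)) - 26783 = (139 + (-1 - 1*13225 - 2990)/(-142)) - 26783 = (139 - (-1 - 13225 - 2990)/142) - 26783 = (139 - 1/142*(-16216)) - 26783 = (139 + 8108/71) - 26783 = 17977/71 - 26783 = -1883616/71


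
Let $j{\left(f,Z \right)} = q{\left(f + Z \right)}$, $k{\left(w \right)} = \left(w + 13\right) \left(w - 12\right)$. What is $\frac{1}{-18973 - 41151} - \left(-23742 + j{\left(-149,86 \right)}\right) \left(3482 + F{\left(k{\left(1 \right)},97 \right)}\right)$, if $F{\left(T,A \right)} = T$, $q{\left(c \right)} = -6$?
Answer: $\frac{4751800774655}{60124} \approx 7.9033 \cdot 10^{7}$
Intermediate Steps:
$k{\left(w \right)} = \left(-12 + w\right) \left(13 + w\right)$ ($k{\left(w \right)} = \left(13 + w\right) \left(-12 + w\right) = \left(-12 + w\right) \left(13 + w\right)$)
$j{\left(f,Z \right)} = -6$
$\frac{1}{-18973 - 41151} - \left(-23742 + j{\left(-149,86 \right)}\right) \left(3482 + F{\left(k{\left(1 \right)},97 \right)}\right) = \frac{1}{-18973 - 41151} - \left(-23742 - 6\right) \left(3482 + \left(-156 + 1 + 1^{2}\right)\right) = \frac{1}{-60124} - - 23748 \left(3482 + \left(-156 + 1 + 1\right)\right) = - \frac{1}{60124} - - 23748 \left(3482 - 154\right) = - \frac{1}{60124} - \left(-23748\right) 3328 = - \frac{1}{60124} - -79033344 = - \frac{1}{60124} + 79033344 = \frac{4751800774655}{60124}$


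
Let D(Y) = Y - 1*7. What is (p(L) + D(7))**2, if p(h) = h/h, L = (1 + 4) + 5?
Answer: 1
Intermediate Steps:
D(Y) = -7 + Y (D(Y) = Y - 7 = -7 + Y)
L = 10 (L = 5 + 5 = 10)
p(h) = 1
(p(L) + D(7))**2 = (1 + (-7 + 7))**2 = (1 + 0)**2 = 1**2 = 1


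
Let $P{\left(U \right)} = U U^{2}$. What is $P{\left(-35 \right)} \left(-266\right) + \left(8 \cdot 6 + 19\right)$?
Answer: $11404817$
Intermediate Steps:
$P{\left(U \right)} = U^{3}$
$P{\left(-35 \right)} \left(-266\right) + \left(8 \cdot 6 + 19\right) = \left(-35\right)^{3} \left(-266\right) + \left(8 \cdot 6 + 19\right) = \left(-42875\right) \left(-266\right) + \left(48 + 19\right) = 11404750 + 67 = 11404817$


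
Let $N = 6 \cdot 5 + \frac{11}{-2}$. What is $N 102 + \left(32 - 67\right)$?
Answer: $2464$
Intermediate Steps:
$N = \frac{49}{2}$ ($N = 30 + 11 \left(- \frac{1}{2}\right) = 30 - \frac{11}{2} = \frac{49}{2} \approx 24.5$)
$N 102 + \left(32 - 67\right) = \frac{49}{2} \cdot 102 + \left(32 - 67\right) = 2499 - 35 = 2464$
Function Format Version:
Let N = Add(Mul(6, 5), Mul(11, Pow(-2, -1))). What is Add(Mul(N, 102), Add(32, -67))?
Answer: 2464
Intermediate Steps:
N = Rational(49, 2) (N = Add(30, Mul(11, Rational(-1, 2))) = Add(30, Rational(-11, 2)) = Rational(49, 2) ≈ 24.500)
Add(Mul(N, 102), Add(32, -67)) = Add(Mul(Rational(49, 2), 102), Add(32, -67)) = Add(2499, -35) = 2464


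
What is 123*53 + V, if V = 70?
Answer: 6589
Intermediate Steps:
123*53 + V = 123*53 + 70 = 6519 + 70 = 6589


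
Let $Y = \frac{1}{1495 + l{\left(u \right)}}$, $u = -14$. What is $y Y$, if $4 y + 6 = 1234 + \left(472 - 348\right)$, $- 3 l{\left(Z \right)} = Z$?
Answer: $\frac{1014}{4499} \approx 0.22538$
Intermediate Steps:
$l{\left(Z \right)} = - \frac{Z}{3}$
$y = 338$ ($y = - \frac{3}{2} + \frac{1234 + \left(472 - 348\right)}{4} = - \frac{3}{2} + \frac{1234 + 124}{4} = - \frac{3}{2} + \frac{1}{4} \cdot 1358 = - \frac{3}{2} + \frac{679}{2} = 338$)
$Y = \frac{3}{4499}$ ($Y = \frac{1}{1495 - - \frac{14}{3}} = \frac{1}{1495 + \frac{14}{3}} = \frac{1}{\frac{4499}{3}} = \frac{3}{4499} \approx 0.00066681$)
$y Y = 338 \cdot \frac{3}{4499} = \frac{1014}{4499}$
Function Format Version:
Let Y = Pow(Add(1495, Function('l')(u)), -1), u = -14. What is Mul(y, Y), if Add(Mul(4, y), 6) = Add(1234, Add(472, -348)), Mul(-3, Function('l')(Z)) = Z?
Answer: Rational(1014, 4499) ≈ 0.22538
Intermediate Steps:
Function('l')(Z) = Mul(Rational(-1, 3), Z)
y = 338 (y = Add(Rational(-3, 2), Mul(Rational(1, 4), Add(1234, Add(472, -348)))) = Add(Rational(-3, 2), Mul(Rational(1, 4), Add(1234, 124))) = Add(Rational(-3, 2), Mul(Rational(1, 4), 1358)) = Add(Rational(-3, 2), Rational(679, 2)) = 338)
Y = Rational(3, 4499) (Y = Pow(Add(1495, Mul(Rational(-1, 3), -14)), -1) = Pow(Add(1495, Rational(14, 3)), -1) = Pow(Rational(4499, 3), -1) = Rational(3, 4499) ≈ 0.00066681)
Mul(y, Y) = Mul(338, Rational(3, 4499)) = Rational(1014, 4499)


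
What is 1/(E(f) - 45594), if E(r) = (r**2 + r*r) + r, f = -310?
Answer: 1/146296 ≈ 6.8355e-6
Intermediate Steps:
E(r) = r + 2*r**2 (E(r) = (r**2 + r**2) + r = 2*r**2 + r = r + 2*r**2)
1/(E(f) - 45594) = 1/(-310*(1 + 2*(-310)) - 45594) = 1/(-310*(1 - 620) - 45594) = 1/(-310*(-619) - 45594) = 1/(191890 - 45594) = 1/146296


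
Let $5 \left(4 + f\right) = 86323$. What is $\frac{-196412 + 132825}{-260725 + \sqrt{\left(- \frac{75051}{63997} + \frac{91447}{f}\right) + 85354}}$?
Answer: $\frac{91566480214225047325}{375448449779451565819} + \frac{254348 \sqrt{162740596170582647502131}}{375448449779451565819} \approx 0.24416$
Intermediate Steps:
$f = \frac{86303}{5}$ ($f = -4 + \frac{1}{5} \cdot 86323 = -4 + \frac{86323}{5} = \frac{86303}{5} \approx 17261.0$)
$\frac{-196412 + 132825}{-260725 + \sqrt{\left(- \frac{75051}{63997} + \frac{91447}{f}\right) + 85354}} = \frac{-196412 + 132825}{-260725 + \sqrt{\left(- \frac{75051}{63997} + \frac{91447}{\frac{86303}{5}}\right) + 85354}} = - \frac{63587}{-260725 + \sqrt{\left(\left(-75051\right) \frac{1}{63997} + 91447 \cdot \frac{5}{86303}\right) + 85354}} = - \frac{63587}{-260725 + \sqrt{\left(- \frac{75051}{63997} + \frac{457235}{86303}\right) + 85354}} = - \frac{63587}{-260725 + \sqrt{\frac{22784541842}{5523133091} + 85354}} = - \frac{63587}{-260725 + \sqrt{\frac{471444286391056}{5523133091}}} = - \frac{63587}{-260725 + \frac{4 \sqrt{162740596170582647502131}}{5523133091}}$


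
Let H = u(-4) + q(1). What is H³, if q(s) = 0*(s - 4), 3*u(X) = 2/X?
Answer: -1/216 ≈ -0.0046296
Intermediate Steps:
u(X) = 2/(3*X) (u(X) = (2/X)/3 = 2/(3*X))
q(s) = 0 (q(s) = 0*(-4 + s) = 0)
H = -⅙ (H = (⅔)/(-4) + 0 = (⅔)*(-¼) + 0 = -⅙ + 0 = -⅙ ≈ -0.16667)
H³ = (-⅙)³ = -1/216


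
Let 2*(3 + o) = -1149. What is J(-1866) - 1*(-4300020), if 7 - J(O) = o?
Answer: 8601209/2 ≈ 4.3006e+6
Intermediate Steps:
o = -1155/2 (o = -3 + (½)*(-1149) = -3 - 1149/2 = -1155/2 ≈ -577.50)
J(O) = 1169/2 (J(O) = 7 - 1*(-1155/2) = 7 + 1155/2 = 1169/2)
J(-1866) - 1*(-4300020) = 1169/2 - 1*(-4300020) = 1169/2 + 4300020 = 8601209/2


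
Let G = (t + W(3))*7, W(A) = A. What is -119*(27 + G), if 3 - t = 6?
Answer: -3213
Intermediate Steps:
t = -3 (t = 3 - 1*6 = 3 - 6 = -3)
G = 0 (G = (-3 + 3)*7 = 0*7 = 0)
-119*(27 + G) = -119*(27 + 0) = -119*27 = -3213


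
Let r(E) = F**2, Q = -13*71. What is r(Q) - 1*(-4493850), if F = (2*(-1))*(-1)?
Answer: 4493854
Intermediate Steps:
F = 2 (F = -2*(-1) = 2)
Q = -923
r(E) = 4 (r(E) = 2**2 = 4)
r(Q) - 1*(-4493850) = 4 - 1*(-4493850) = 4 + 4493850 = 4493854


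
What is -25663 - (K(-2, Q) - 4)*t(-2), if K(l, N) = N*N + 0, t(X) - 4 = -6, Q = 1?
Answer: -25669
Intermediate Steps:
t(X) = -2 (t(X) = 4 - 6 = -2)
K(l, N) = N² (K(l, N) = N² + 0 = N²)
-25663 - (K(-2, Q) - 4)*t(-2) = -25663 - (1² - 4)*(-2) = -25663 - (1 - 4)*(-2) = -25663 - (-3)*(-2) = -25663 - 1*6 = -25663 - 6 = -25669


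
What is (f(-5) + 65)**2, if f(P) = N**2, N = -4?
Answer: 6561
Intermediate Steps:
f(P) = 16 (f(P) = (-4)**2 = 16)
(f(-5) + 65)**2 = (16 + 65)**2 = 81**2 = 6561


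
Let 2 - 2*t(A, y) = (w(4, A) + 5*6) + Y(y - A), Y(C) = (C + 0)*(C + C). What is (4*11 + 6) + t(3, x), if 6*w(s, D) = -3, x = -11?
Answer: -639/4 ≈ -159.75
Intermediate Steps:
w(s, D) = -½ (w(s, D) = (⅙)*(-3) = -½)
Y(C) = 2*C² (Y(C) = C*(2*C) = 2*C²)
t(A, y) = -55/4 - (y - A)² (t(A, y) = 1 - ((-½ + 5*6) + 2*(y - A)²)/2 = 1 - ((-½ + 30) + 2*(y - A)²)/2 = 1 - (59/2 + 2*(y - A)²)/2 = 1 + (-59/4 - (y - A)²) = -55/4 - (y - A)²)
(4*11 + 6) + t(3, x) = (4*11 + 6) + (-55/4 - (3 - 1*(-11))²) = (44 + 6) + (-55/4 - (3 + 11)²) = 50 + (-55/4 - 1*14²) = 50 + (-55/4 - 1*196) = 50 + (-55/4 - 196) = 50 - 839/4 = -639/4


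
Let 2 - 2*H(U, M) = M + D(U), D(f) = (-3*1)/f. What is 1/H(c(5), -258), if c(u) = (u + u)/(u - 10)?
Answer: 4/517 ≈ 0.0077369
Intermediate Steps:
D(f) = -3/f
c(u) = 2*u/(-10 + u) (c(u) = (2*u)/(-10 + u) = 2*u/(-10 + u))
H(U, M) = 1 - M/2 + 3/(2*U) (H(U, M) = 1 - (M - 3/U)/2 = 1 + (-M/2 + 3/(2*U)) = 1 - M/2 + 3/(2*U))
1/H(c(5), -258) = 1/((3 + (2*5/(-10 + 5))*(2 - 1*(-258)))/(2*((2*5/(-10 + 5))))) = 1/((3 + (2*5/(-5))*(2 + 258))/(2*((2*5/(-5))))) = 1/((3 + (2*5*(-⅕))*260)/(2*((2*5*(-⅕))))) = 1/((½)*(3 - 2*260)/(-2)) = 1/((½)*(-½)*(3 - 520)) = 1/((½)*(-½)*(-517)) = 1/(517/4) = 4/517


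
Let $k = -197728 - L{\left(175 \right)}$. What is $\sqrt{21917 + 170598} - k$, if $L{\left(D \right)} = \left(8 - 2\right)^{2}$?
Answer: $197764 + \sqrt{192515} \approx 1.982 \cdot 10^{5}$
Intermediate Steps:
$L{\left(D \right)} = 36$ ($L{\left(D \right)} = 6^{2} = 36$)
$k = -197764$ ($k = -197728 - 36 = -197764$)
$\sqrt{21917 + 170598} - k = \sqrt{21917 + 170598} - -197764 = \sqrt{192515} + 197764 = 197764 + \sqrt{192515}$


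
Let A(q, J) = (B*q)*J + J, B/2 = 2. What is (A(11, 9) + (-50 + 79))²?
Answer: 188356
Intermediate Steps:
B = 4 (B = 2*2 = 4)
A(q, J) = J + 4*J*q (A(q, J) = (4*q)*J + J = 4*J*q + J = J + 4*J*q)
(A(11, 9) + (-50 + 79))² = (9*(1 + 4*11) + (-50 + 79))² = (9*(1 + 44) + 29)² = (9*45 + 29)² = (405 + 29)² = 434² = 188356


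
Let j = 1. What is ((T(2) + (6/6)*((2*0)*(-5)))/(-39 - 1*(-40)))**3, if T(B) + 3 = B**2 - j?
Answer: 0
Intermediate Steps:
T(B) = -4 + B**2 (T(B) = -3 + (B**2 - 1*1) = -3 + (B**2 - 1) = -3 + (-1 + B**2) = -4 + B**2)
((T(2) + (6/6)*((2*0)*(-5)))/(-39 - 1*(-40)))**3 = (((-4 + 2**2) + (6/6)*((2*0)*(-5)))/(-39 - 1*(-40)))**3 = (((-4 + 4) + (6*(1/6))*(0*(-5)))/(-39 + 40))**3 = ((0 + 1*0)/1)**3 = ((0 + 0)*1)**3 = (0*1)**3 = 0**3 = 0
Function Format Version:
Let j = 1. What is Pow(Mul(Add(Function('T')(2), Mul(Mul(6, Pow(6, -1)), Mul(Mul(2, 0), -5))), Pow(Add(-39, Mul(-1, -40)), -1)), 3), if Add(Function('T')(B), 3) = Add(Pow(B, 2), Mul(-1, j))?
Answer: 0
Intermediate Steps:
Function('T')(B) = Add(-4, Pow(B, 2)) (Function('T')(B) = Add(-3, Add(Pow(B, 2), Mul(-1, 1))) = Add(-3, Add(Pow(B, 2), -1)) = Add(-3, Add(-1, Pow(B, 2))) = Add(-4, Pow(B, 2)))
Pow(Mul(Add(Function('T')(2), Mul(Mul(6, Pow(6, -1)), Mul(Mul(2, 0), -5))), Pow(Add(-39, Mul(-1, -40)), -1)), 3) = Pow(Mul(Add(Add(-4, Pow(2, 2)), Mul(Mul(6, Pow(6, -1)), Mul(Mul(2, 0), -5))), Pow(Add(-39, Mul(-1, -40)), -1)), 3) = Pow(Mul(Add(Add(-4, 4), Mul(Mul(6, Rational(1, 6)), Mul(0, -5))), Pow(Add(-39, 40), -1)), 3) = Pow(Mul(Add(0, Mul(1, 0)), Pow(1, -1)), 3) = Pow(Mul(Add(0, 0), 1), 3) = Pow(Mul(0, 1), 3) = Pow(0, 3) = 0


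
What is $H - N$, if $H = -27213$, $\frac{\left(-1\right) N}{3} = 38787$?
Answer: $89148$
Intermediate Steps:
$N = -116361$ ($N = \left(-3\right) 38787 = -116361$)
$H - N = -27213 - -116361 = -27213 + 116361 = 89148$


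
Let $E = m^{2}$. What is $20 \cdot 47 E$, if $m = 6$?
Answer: $33840$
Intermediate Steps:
$E = 36$ ($E = 6^{2} = 36$)
$20 \cdot 47 E = 20 \cdot 47 \cdot 36 = 940 \cdot 36 = 33840$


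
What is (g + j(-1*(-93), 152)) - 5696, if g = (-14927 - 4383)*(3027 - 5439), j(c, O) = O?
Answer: 46570176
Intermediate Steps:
g = 46575720 (g = -19310*(-2412) = 46575720)
(g + j(-1*(-93), 152)) - 5696 = (46575720 + 152) - 5696 = 46575872 - 5696 = 46570176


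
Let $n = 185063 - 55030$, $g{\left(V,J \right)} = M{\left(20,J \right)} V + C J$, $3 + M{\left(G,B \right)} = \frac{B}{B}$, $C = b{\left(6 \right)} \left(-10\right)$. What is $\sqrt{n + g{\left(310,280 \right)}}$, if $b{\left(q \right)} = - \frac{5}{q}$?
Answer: $\frac{\sqrt{1185717}}{3} \approx 362.97$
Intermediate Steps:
$C = \frac{25}{3}$ ($C = - \frac{5}{6} \left(-10\right) = \left(-5\right) \frac{1}{6} \left(-10\right) = \left(- \frac{5}{6}\right) \left(-10\right) = \frac{25}{3} \approx 8.3333$)
$M{\left(G,B \right)} = -2$ ($M{\left(G,B \right)} = -3 + \frac{B}{B} = -3 + 1 = -2$)
$g{\left(V,J \right)} = - 2 V + \frac{25 J}{3}$
$n = 130033$ ($n = 185063 - 55030 = 130033$)
$\sqrt{n + g{\left(310,280 \right)}} = \sqrt{130033 + \left(\left(-2\right) 310 + \frac{25}{3} \cdot 280\right)} = \sqrt{130033 + \left(-620 + \frac{7000}{3}\right)} = \sqrt{130033 + \frac{5140}{3}} = \sqrt{\frac{395239}{3}} = \frac{\sqrt{1185717}}{3}$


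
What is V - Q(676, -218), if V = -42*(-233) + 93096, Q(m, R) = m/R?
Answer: 11214476/109 ≈ 1.0289e+5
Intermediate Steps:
V = 102882 (V = 9786 + 93096 = 102882)
V - Q(676, -218) = 102882 - 676/(-218) = 102882 - 676*(-1)/218 = 102882 - 1*(-338/109) = 102882 + 338/109 = 11214476/109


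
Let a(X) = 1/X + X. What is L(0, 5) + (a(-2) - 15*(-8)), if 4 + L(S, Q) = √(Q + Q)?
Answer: 227/2 + √10 ≈ 116.66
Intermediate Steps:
a(X) = X + 1/X (a(X) = 1/X + X = X + 1/X)
L(S, Q) = -4 + √2*√Q (L(S, Q) = -4 + √(Q + Q) = -4 + √(2*Q) = -4 + √2*√Q)
L(0, 5) + (a(-2) - 15*(-8)) = (-4 + √2*√5) + ((-2 + 1/(-2)) - 15*(-8)) = (-4 + √10) + ((-2 - ½) + 120) = (-4 + √10) + (-5/2 + 120) = (-4 + √10) + 235/2 = 227/2 + √10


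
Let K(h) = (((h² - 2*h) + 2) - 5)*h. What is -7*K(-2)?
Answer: 70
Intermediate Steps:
K(h) = h*(-3 + h² - 2*h) (K(h) = ((2 + h² - 2*h) - 5)*h = (-3 + h² - 2*h)*h = h*(-3 + h² - 2*h))
-7*K(-2) = -(-14)*(-3 + (-2)² - 2*(-2)) = -(-14)*(-3 + 4 + 4) = -(-14)*5 = -7*(-10) = 70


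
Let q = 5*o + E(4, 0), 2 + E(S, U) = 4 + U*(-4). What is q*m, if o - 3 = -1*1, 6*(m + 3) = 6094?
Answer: 12152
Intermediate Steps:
E(S, U) = 2 - 4*U (E(S, U) = -2 + (4 + U*(-4)) = -2 + (4 - 4*U) = 2 - 4*U)
m = 3038/3 (m = -3 + (1/6)*6094 = -3 + 3047/3 = 3038/3 ≈ 1012.7)
o = 2 (o = 3 - 1*1 = 3 - 1 = 2)
q = 12 (q = 5*2 + (2 - 4*0) = 10 + (2 + 0) = 10 + 2 = 12)
q*m = 12*(3038/3) = 12152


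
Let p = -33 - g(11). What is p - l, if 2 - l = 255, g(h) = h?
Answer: 209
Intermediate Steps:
l = -253 (l = 2 - 1*255 = 2 - 255 = -253)
p = -44 (p = -33 - 1*11 = -33 - 11 = -44)
p - l = -44 - 1*(-253) = -44 + 253 = 209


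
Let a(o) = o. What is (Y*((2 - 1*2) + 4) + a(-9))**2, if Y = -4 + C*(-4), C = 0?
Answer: 625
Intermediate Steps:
Y = -4 (Y = -4 + 0*(-4) = -4 + 0 = -4)
(Y*((2 - 1*2) + 4) + a(-9))**2 = (-4*((2 - 1*2) + 4) - 9)**2 = (-4*((2 - 2) + 4) - 9)**2 = (-4*(0 + 4) - 9)**2 = (-4*4 - 9)**2 = (-16 - 9)**2 = (-25)**2 = 625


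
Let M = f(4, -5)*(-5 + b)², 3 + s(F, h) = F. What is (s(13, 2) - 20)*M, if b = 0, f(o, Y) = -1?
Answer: 250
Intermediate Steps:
s(F, h) = -3 + F
M = -25 (M = -(-5 + 0)² = -1*(-5)² = -1*25 = -25)
(s(13, 2) - 20)*M = ((-3 + 13) - 20)*(-25) = (10 - 20)*(-25) = -10*(-25) = 250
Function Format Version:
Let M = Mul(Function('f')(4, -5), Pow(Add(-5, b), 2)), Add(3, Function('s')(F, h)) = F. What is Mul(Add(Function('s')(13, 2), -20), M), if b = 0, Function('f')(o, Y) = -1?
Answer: 250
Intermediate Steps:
Function('s')(F, h) = Add(-3, F)
M = -25 (M = Mul(-1, Pow(Add(-5, 0), 2)) = Mul(-1, Pow(-5, 2)) = Mul(-1, 25) = -25)
Mul(Add(Function('s')(13, 2), -20), M) = Mul(Add(Add(-3, 13), -20), -25) = Mul(Add(10, -20), -25) = Mul(-10, -25) = 250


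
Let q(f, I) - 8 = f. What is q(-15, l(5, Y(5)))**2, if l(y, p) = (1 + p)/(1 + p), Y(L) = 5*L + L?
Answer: 49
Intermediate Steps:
Y(L) = 6*L
l(y, p) = 1
q(f, I) = 8 + f
q(-15, l(5, Y(5)))**2 = (8 - 15)**2 = (-7)**2 = 49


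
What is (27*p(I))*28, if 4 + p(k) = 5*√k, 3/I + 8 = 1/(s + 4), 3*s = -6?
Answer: -3024 + 756*I*√10 ≈ -3024.0 + 2390.7*I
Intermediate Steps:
s = -2 (s = (⅓)*(-6) = -2)
I = -⅖ (I = 3/(-8 + 1/(-2 + 4)) = 3/(-8 + 1/2) = 3/(-8 + ½) = 3/(-15/2) = 3*(-2/15) = -⅖ ≈ -0.40000)
p(k) = -4 + 5*√k
(27*p(I))*28 = (27*(-4 + 5*√(-⅖)))*28 = (27*(-4 + 5*(I*√10/5)))*28 = (27*(-4 + I*√10))*28 = (-108 + 27*I*√10)*28 = -3024 + 756*I*√10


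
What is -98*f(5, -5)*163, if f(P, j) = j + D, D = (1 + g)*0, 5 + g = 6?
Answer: 79870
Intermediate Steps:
g = 1 (g = -5 + 6 = 1)
D = 0 (D = (1 + 1)*0 = 2*0 = 0)
f(P, j) = j (f(P, j) = j + 0 = j)
-98*f(5, -5)*163 = -98*(-5)*163 = 490*163 = 79870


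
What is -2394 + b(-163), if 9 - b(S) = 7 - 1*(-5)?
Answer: -2397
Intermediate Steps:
b(S) = -3 (b(S) = 9 - (7 - 1*(-5)) = 9 - (7 + 5) = 9 - 1*12 = 9 - 12 = -3)
-2394 + b(-163) = -2394 - 3 = -2397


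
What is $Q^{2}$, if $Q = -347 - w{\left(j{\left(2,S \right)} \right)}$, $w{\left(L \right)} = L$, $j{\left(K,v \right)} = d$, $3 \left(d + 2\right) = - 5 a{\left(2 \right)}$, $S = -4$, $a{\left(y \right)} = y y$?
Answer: $\frac{1030225}{9} \approx 1.1447 \cdot 10^{5}$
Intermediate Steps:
$a{\left(y \right)} = y^{2}$
$d = - \frac{26}{3}$ ($d = -2 + \frac{\left(-5\right) 2^{2}}{3} = -2 + \frac{\left(-5\right) 4}{3} = -2 + \frac{1}{3} \left(-20\right) = -2 - \frac{20}{3} = - \frac{26}{3} \approx -8.6667$)
$j{\left(K,v \right)} = - \frac{26}{3}$
$Q = - \frac{1015}{3}$ ($Q = -347 - - \frac{26}{3} = -347 + \frac{26}{3} = - \frac{1015}{3} \approx -338.33$)
$Q^{2} = \left(- \frac{1015}{3}\right)^{2} = \frac{1030225}{9}$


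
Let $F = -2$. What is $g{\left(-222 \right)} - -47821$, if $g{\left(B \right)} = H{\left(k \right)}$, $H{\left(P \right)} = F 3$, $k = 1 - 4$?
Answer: $47815$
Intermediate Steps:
$k = -3$ ($k = 1 - 4 = -3$)
$H{\left(P \right)} = -6$ ($H{\left(P \right)} = \left(-2\right) 3 = -6$)
$g{\left(B \right)} = -6$
$g{\left(-222 \right)} - -47821 = -6 - -47821 = -6 + 47821 = 47815$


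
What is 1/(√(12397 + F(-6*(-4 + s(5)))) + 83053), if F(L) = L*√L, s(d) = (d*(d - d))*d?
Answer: 1/(83053 + √(12397 + 48*√6)) ≈ 1.2024e-5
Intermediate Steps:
s(d) = 0 (s(d) = (d*0)*d = 0*d = 0)
F(L) = L^(3/2)
1/(√(12397 + F(-6*(-4 + s(5)))) + 83053) = 1/(√(12397 + (-6*(-4 + 0))^(3/2)) + 83053) = 1/(√(12397 + (-6*(-4))^(3/2)) + 83053) = 1/(√(12397 + 24^(3/2)) + 83053) = 1/(√(12397 + 48*√6) + 83053) = 1/(83053 + √(12397 + 48*√6))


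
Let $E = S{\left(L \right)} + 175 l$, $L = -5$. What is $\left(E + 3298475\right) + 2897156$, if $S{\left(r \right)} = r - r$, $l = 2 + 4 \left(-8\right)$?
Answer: $6190381$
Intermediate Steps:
$l = -30$ ($l = 2 - 32 = -30$)
$S{\left(r \right)} = 0$
$E = -5250$ ($E = 0 + 175 \left(-30\right) = 0 - 5250 = -5250$)
$\left(E + 3298475\right) + 2897156 = \left(-5250 + 3298475\right) + 2897156 = 3293225 + 2897156 = 6190381$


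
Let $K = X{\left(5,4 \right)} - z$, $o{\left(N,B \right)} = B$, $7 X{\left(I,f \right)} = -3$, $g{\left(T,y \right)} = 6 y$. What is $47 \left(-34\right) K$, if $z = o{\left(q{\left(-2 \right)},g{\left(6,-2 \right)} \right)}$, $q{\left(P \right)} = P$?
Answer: $- \frac{129438}{7} \approx -18491.0$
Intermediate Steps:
$X{\left(I,f \right)} = - \frac{3}{7}$ ($X{\left(I,f \right)} = \frac{1}{7} \left(-3\right) = - \frac{3}{7}$)
$z = -12$ ($z = 6 \left(-2\right) = -12$)
$K = \frac{81}{7}$ ($K = - \frac{3}{7} - -12 = - \frac{3}{7} + 12 = \frac{81}{7} \approx 11.571$)
$47 \left(-34\right) K = 47 \left(-34\right) \frac{81}{7} = \left(-1598\right) \frac{81}{7} = - \frac{129438}{7}$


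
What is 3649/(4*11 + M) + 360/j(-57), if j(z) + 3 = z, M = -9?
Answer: 3439/35 ≈ 98.257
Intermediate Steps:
j(z) = -3 + z
3649/(4*11 + M) + 360/j(-57) = 3649/(4*11 - 9) + 360/(-3 - 57) = 3649/(44 - 9) + 360/(-60) = 3649/35 + 360*(-1/60) = 3649*(1/35) - 6 = 3649/35 - 6 = 3439/35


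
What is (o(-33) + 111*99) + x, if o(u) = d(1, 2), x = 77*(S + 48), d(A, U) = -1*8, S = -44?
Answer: 11289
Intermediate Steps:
d(A, U) = -8
x = 308 (x = 77*(-44 + 48) = 77*4 = 308)
o(u) = -8
(o(-33) + 111*99) + x = (-8 + 111*99) + 308 = (-8 + 10989) + 308 = 10981 + 308 = 11289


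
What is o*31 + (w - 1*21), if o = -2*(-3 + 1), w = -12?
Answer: 91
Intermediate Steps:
o = 4 (o = -2*(-2) = 4)
o*31 + (w - 1*21) = 4*31 + (-12 - 1*21) = 124 + (-12 - 21) = 124 - 33 = 91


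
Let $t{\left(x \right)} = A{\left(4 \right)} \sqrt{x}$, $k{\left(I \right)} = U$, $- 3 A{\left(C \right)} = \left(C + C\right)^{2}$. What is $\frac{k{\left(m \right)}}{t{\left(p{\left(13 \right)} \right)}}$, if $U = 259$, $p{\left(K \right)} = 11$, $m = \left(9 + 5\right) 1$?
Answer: $- \frac{777 \sqrt{11}}{704} \approx -3.6605$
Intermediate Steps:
$m = 14$ ($m = 14 \cdot 1 = 14$)
$A{\left(C \right)} = - \frac{4 C^{2}}{3}$ ($A{\left(C \right)} = - \frac{\left(C + C\right)^{2}}{3} = - \frac{\left(2 C\right)^{2}}{3} = - \frac{4 C^{2}}{3}$)
$k{\left(I \right)} = 259$
$t{\left(x \right)} = - \frac{64 \sqrt{x}}{3}$ ($t{\left(x \right)} = - \frac{4 \cdot 4^{2}}{3} \sqrt{x} = \left(- \frac{4}{3}\right) 16 \sqrt{x} = - \frac{64 \sqrt{x}}{3}$)
$\frac{k{\left(m \right)}}{t{\left(p{\left(13 \right)} \right)}} = \frac{259}{\left(- \frac{64}{3}\right) \sqrt{11}} = 259 \left(- \frac{3 \sqrt{11}}{704}\right) = - \frac{777 \sqrt{11}}{704}$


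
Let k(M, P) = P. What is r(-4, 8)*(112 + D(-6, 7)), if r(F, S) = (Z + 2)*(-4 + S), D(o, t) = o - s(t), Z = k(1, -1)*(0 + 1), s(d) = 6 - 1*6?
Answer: 424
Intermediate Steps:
s(d) = 0 (s(d) = 6 - 6 = 0)
Z = -1 (Z = -(0 + 1) = -1*1 = -1)
D(o, t) = o (D(o, t) = o - 1*0 = o + 0 = o)
r(F, S) = -4 + S (r(F, S) = (-1 + 2)*(-4 + S) = 1*(-4 + S) = -4 + S)
r(-4, 8)*(112 + D(-6, 7)) = (-4 + 8)*(112 - 6) = 4*106 = 424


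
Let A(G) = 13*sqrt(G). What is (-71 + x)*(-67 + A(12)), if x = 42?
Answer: 1943 - 754*sqrt(3) ≈ 637.03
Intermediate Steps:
(-71 + x)*(-67 + A(12)) = (-71 + 42)*(-67 + 13*sqrt(12)) = -29*(-67 + 13*(2*sqrt(3))) = -29*(-67 + 26*sqrt(3)) = 1943 - 754*sqrt(3)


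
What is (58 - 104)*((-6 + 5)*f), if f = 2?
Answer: 92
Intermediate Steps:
(58 - 104)*((-6 + 5)*f) = (58 - 104)*((-6 + 5)*2) = -(-46)*2 = -46*(-2) = 92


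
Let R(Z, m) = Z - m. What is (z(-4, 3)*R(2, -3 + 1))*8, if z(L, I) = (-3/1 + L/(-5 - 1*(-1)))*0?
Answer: 0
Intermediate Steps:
z(L, I) = 0 (z(L, I) = (-3*1 + L/(-5 + 1))*0 = (-3 + L/(-4))*0 = (-3 + L*(-¼))*0 = (-3 - L/4)*0 = 0)
(z(-4, 3)*R(2, -3 + 1))*8 = (0*(2 - (-3 + 1)))*8 = (0*(2 - 1*(-2)))*8 = (0*(2 + 2))*8 = (0*4)*8 = 0*8 = 0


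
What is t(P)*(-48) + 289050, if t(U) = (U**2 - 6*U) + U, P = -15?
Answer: 274650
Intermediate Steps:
t(U) = U**2 - 5*U
t(P)*(-48) + 289050 = -15*(-5 - 15)*(-48) + 289050 = -15*(-20)*(-48) + 289050 = 300*(-48) + 289050 = -14400 + 289050 = 274650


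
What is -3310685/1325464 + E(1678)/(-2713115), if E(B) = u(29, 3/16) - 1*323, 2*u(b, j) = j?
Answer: -5132480647523/2054935005920 ≈ -2.4976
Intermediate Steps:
u(b, j) = j/2
E(B) = -10333/32 (E(B) = (3/16)/2 - 1*323 = (3*(1/16))/2 - 323 = (½)*(3/16) - 323 = 3/32 - 323 = -10333/32)
-3310685/1325464 + E(1678)/(-2713115) = -3310685/1325464 - 10333/32/(-2713115) = -3310685*1/1325464 - 10333/32*(-1/2713115) = -472955/189352 + 10333/86819680 = -5132480647523/2054935005920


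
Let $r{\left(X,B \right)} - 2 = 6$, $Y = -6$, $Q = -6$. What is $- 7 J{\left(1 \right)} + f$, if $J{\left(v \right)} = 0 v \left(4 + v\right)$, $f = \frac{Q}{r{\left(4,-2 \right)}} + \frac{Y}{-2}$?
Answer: $\frac{9}{4} \approx 2.25$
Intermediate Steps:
$r{\left(X,B \right)} = 8$ ($r{\left(X,B \right)} = 2 + 6 = 8$)
$f = \frac{9}{4}$ ($f = - \frac{6}{8} - \frac{6}{-2} = \left(-6\right) \frac{1}{8} - -3 = - \frac{3}{4} + 3 = \frac{9}{4} \approx 2.25$)
$J{\left(v \right)} = 0$
$- 7 J{\left(1 \right)} + f = \left(-7\right) 0 + \frac{9}{4} = 0 + \frac{9}{4} = \frac{9}{4}$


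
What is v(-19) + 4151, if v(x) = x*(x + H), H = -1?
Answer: 4531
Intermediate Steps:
v(x) = x*(-1 + x) (v(x) = x*(x - 1) = x*(-1 + x))
v(-19) + 4151 = -19*(-1 - 19) + 4151 = -19*(-20) + 4151 = 380 + 4151 = 4531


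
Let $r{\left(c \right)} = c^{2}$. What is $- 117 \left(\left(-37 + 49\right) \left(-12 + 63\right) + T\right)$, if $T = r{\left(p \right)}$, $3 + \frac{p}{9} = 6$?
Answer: $-156897$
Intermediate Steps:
$p = 27$ ($p = -27 + 9 \cdot 6 = -27 + 54 = 27$)
$T = 729$ ($T = 27^{2} = 729$)
$- 117 \left(\left(-37 + 49\right) \left(-12 + 63\right) + T\right) = - 117 \left(\left(-37 + 49\right) \left(-12 + 63\right) + 729\right) = - 117 \left(12 \cdot 51 + 729\right) = - 117 \left(612 + 729\right) = \left(-117\right) 1341 = -156897$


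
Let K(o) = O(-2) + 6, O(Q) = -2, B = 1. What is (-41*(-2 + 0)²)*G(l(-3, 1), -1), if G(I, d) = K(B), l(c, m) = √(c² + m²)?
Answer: -656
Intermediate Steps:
K(o) = 4 (K(o) = -2 + 6 = 4)
G(I, d) = 4
(-41*(-2 + 0)²)*G(l(-3, 1), -1) = -41*(-2 + 0)²*4 = -41*(-2)²*4 = -41*4*4 = -164*4 = -656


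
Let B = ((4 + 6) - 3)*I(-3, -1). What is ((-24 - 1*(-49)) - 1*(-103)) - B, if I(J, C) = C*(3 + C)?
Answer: 142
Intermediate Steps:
B = -14 (B = ((4 + 6) - 3)*(-(3 - 1)) = (10 - 3)*(-1*2) = 7*(-2) = -14)
((-24 - 1*(-49)) - 1*(-103)) - B = ((-24 - 1*(-49)) - 1*(-103)) - 1*(-14) = ((-24 + 49) + 103) + 14 = (25 + 103) + 14 = 128 + 14 = 142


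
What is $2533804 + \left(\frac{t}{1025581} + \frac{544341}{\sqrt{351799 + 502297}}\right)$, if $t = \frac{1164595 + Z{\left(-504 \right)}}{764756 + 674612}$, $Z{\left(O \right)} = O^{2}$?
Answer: $\frac{3740372257156220243}{1476188472808} + \frac{544341 \sqrt{53381}}{213524} \approx 2.5344 \cdot 10^{6}$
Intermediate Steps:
$t = \frac{1418611}{1439368}$ ($t = \frac{1164595 + \left(-504\right)^{2}}{764756 + 674612} = \frac{1164595 + 254016}{1439368} = 1418611 \cdot \frac{1}{1439368} = \frac{1418611}{1439368} \approx 0.98558$)
$2533804 + \left(\frac{t}{1025581} + \frac{544341}{\sqrt{351799 + 502297}}\right) = 2533804 + \left(\frac{1418611}{1439368 \cdot 1025581} + \frac{544341}{\sqrt{351799 + 502297}}\right) = 2533804 + \left(\frac{1418611}{1439368} \cdot \frac{1}{1025581} + \frac{544341}{\sqrt{854096}}\right) = 2533804 + \left(\frac{1418611}{1476188472808} + \frac{544341}{4 \sqrt{53381}}\right) = 2533804 + \left(\frac{1418611}{1476188472808} + 544341 \frac{\sqrt{53381}}{213524}\right) = 2533804 + \left(\frac{1418611}{1476188472808} + \frac{544341 \sqrt{53381}}{213524}\right) = \frac{3740372257156220243}{1476188472808} + \frac{544341 \sqrt{53381}}{213524}$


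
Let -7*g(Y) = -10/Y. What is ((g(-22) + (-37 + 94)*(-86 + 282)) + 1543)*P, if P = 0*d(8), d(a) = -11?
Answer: 0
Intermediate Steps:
g(Y) = 10/(7*Y) (g(Y) = -(-10)/(7*Y) = 10/(7*Y))
P = 0 (P = 0*(-11) = 0)
((g(-22) + (-37 + 94)*(-86 + 282)) + 1543)*P = (((10/7)/(-22) + (-37 + 94)*(-86 + 282)) + 1543)*0 = (((10/7)*(-1/22) + 57*196) + 1543)*0 = ((-5/77 + 11172) + 1543)*0 = (860239/77 + 1543)*0 = (979050/77)*0 = 0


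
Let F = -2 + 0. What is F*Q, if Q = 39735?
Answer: -79470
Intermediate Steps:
F = -2
F*Q = -2*39735 = -79470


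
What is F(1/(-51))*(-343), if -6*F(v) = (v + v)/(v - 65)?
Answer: 343/9948 ≈ 0.034479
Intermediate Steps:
F(v) = -v/(3*(-65 + v)) (F(v) = -(v + v)/(6*(v - 65)) = -2*v/(6*(-65 + v)) = -v/(3*(-65 + v)))
F(1/(-51))*(-343) = -1/(-51*(-195 + 3/(-51)))*(-343) = -1*(-1/51)/(-195 + 3*(-1/51))*(-343) = -1*(-1/51)/(-195 - 1/17)*(-343) = -1*(-1/51)/(-3316/17)*(-343) = -1*(-1/51)*(-17/3316)*(-343) = -1/9948*(-343) = 343/9948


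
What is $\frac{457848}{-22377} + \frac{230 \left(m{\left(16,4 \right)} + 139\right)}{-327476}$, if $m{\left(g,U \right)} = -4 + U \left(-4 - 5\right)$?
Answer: $- \frac{25073959323}{1221321742} \approx -20.53$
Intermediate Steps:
$m{\left(g,U \right)} = -4 - 9 U$ ($m{\left(g,U \right)} = -4 + U \left(-4 - 5\right) = -4 + U \left(-9\right) = -4 - 9 U$)
$\frac{457848}{-22377} + \frac{230 \left(m{\left(16,4 \right)} + 139\right)}{-327476} = \frac{457848}{-22377} + \frac{230 \left(\left(-4 - 36\right) + 139\right)}{-327476} = 457848 \left(- \frac{1}{22377}\right) + 230 \left(\left(-4 - 36\right) + 139\right) \left(- \frac{1}{327476}\right) = - \frac{152616}{7459} + 230 \left(-40 + 139\right) \left(- \frac{1}{327476}\right) = - \frac{152616}{7459} + 230 \cdot 99 \left(- \frac{1}{327476}\right) = - \frac{152616}{7459} + 22770 \left(- \frac{1}{327476}\right) = - \frac{152616}{7459} - \frac{11385}{163738} = - \frac{25073959323}{1221321742}$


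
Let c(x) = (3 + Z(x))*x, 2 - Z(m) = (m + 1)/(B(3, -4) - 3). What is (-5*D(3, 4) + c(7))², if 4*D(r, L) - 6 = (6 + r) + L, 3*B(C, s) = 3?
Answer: 24649/16 ≈ 1540.6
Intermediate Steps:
B(C, s) = 1 (B(C, s) = (⅓)*3 = 1)
D(r, L) = 3 + L/4 + r/4 (D(r, L) = 3/2 + ((6 + r) + L)/4 = 3/2 + (6 + L + r)/4 = 3/2 + (3/2 + L/4 + r/4) = 3 + L/4 + r/4)
Z(m) = 5/2 + m/2 (Z(m) = 2 - (m + 1)/(1 - 3) = 2 - (1 + m)/(-2) = 2 - (1 + m)*(-1)/2 = 2 - (-½ - m/2) = 2 + (½ + m/2) = 5/2 + m/2)
c(x) = x*(11/2 + x/2) (c(x) = (3 + (5/2 + x/2))*x = (11/2 + x/2)*x = x*(11/2 + x/2))
(-5*D(3, 4) + c(7))² = (-5*(3 + (¼)*4 + (¼)*3) + (½)*7*(11 + 7))² = (-5*(3 + 1 + ¾) + (½)*7*18)² = (-5*19/4 + 63)² = (-95/4 + 63)² = (157/4)² = 24649/16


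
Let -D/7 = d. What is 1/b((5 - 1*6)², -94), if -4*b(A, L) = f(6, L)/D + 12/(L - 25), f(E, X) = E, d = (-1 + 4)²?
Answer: 102/5 ≈ 20.400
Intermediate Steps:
d = 9 (d = 3² = 9)
D = -63 (D = -7*9 = -63)
b(A, L) = 1/42 - 3/(-25 + L) (b(A, L) = -(6/(-63) + 12/(L - 25))/4 = -(6*(-1/63) + 12/(-25 + L))/4 = -(-2/21 + 12/(-25 + L))/4 = 1/42 - 3/(-25 + L))
1/b((5 - 1*6)², -94) = 1/((-151 - 94)/(42*(-25 - 94))) = 1/((1/42)*(-245)/(-119)) = 1/((1/42)*(-1/119)*(-245)) = 1/(5/102) = 102/5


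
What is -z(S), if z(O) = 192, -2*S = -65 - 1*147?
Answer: -192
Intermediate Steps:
S = 106 (S = -(-65 - 1*147)/2 = -(-65 - 147)/2 = -½*(-212) = 106)
-z(S) = -1*192 = -192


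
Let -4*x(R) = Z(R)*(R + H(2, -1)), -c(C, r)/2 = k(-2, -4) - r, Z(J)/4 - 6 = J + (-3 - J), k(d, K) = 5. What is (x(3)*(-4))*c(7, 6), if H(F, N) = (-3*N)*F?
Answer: 216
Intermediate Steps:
H(F, N) = -3*F*N
Z(J) = 12 (Z(J) = 24 + 4*(J + (-3 - J)) = 24 + 4*(-3) = 24 - 12 = 12)
c(C, r) = -10 + 2*r (c(C, r) = -2*(5 - r) = -10 + 2*r)
x(R) = -18 - 3*R (x(R) = -3*(R - 3*2*(-1)) = -3*(R + 6) = -3*(6 + R) = -(72 + 12*R)/4 = -18 - 3*R)
(x(3)*(-4))*c(7, 6) = ((-18 - 3*3)*(-4))*(-10 + 2*6) = ((-18 - 9)*(-4))*(-10 + 12) = -27*(-4)*2 = 108*2 = 216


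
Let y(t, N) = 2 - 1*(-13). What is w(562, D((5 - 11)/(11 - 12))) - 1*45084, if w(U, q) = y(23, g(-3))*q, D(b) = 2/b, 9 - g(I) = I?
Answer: -45079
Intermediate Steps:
g(I) = 9 - I
y(t, N) = 15 (y(t, N) = 2 + 13 = 15)
w(U, q) = 15*q
w(562, D((5 - 11)/(11 - 12))) - 1*45084 = 15*(2/(((5 - 11)/(11 - 12)))) - 1*45084 = 15*(2/((-6/(-1)))) - 45084 = 15*(2/((-6*(-1)))) - 45084 = 15*(2/6) - 45084 = 15*(2*(⅙)) - 45084 = 15*(⅓) - 45084 = 5 - 45084 = -45079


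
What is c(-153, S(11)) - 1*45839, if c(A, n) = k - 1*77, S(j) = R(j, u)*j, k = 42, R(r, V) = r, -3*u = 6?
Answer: -45874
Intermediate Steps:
u = -2 (u = -1/3*6 = -2)
S(j) = j**2 (S(j) = j*j = j**2)
c(A, n) = -35 (c(A, n) = 42 - 1*77 = 42 - 77 = -35)
c(-153, S(11)) - 1*45839 = -35 - 1*45839 = -35 - 45839 = -45874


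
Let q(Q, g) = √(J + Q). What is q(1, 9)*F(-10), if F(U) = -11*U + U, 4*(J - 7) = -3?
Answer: 50*√29 ≈ 269.26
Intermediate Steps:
J = 25/4 (J = 7 + (¼)*(-3) = 7 - ¾ = 25/4 ≈ 6.2500)
q(Q, g) = √(25/4 + Q)
F(U) = -10*U
q(1, 9)*F(-10) = (√(25 + 4*1)/2)*(-10*(-10)) = (√(25 + 4)/2)*100 = (√29/2)*100 = 50*√29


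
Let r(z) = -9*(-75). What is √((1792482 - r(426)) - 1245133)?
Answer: √546674 ≈ 739.37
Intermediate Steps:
r(z) = 675
√((1792482 - r(426)) - 1245133) = √((1792482 - 1*675) - 1245133) = √((1792482 - 675) - 1245133) = √(1791807 - 1245133) = √546674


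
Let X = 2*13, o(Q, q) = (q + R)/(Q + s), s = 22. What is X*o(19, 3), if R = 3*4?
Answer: 390/41 ≈ 9.5122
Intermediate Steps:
R = 12
o(Q, q) = (12 + q)/(22 + Q) (o(Q, q) = (q + 12)/(Q + 22) = (12 + q)/(22 + Q))
X = 26
X*o(19, 3) = 26*((12 + 3)/(22 + 19)) = 26*(15/41) = 390/41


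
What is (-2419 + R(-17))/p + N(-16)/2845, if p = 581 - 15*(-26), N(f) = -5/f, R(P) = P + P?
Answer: -22331141/8839984 ≈ -2.5262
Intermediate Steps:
R(P) = 2*P
p = 971 (p = 581 + 390 = 971)
(-2419 + R(-17))/p + N(-16)/2845 = (-2419 + 2*(-17))/971 - 5/(-16)/2845 = (-2419 - 34)*(1/971) - 5*(-1/16)*(1/2845) = -2453*1/971 + (5/16)*(1/2845) = -2453/971 + 1/9104 = -22331141/8839984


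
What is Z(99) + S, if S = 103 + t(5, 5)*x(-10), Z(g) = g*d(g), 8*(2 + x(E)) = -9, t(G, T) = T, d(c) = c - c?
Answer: 699/8 ≈ 87.375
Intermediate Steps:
d(c) = 0
x(E) = -25/8 (x(E) = -2 + (1/8)*(-9) = -2 - 9/8 = -25/8)
Z(g) = 0 (Z(g) = g*0 = 0)
S = 699/8 (S = 103 + 5*(-25/8) = 103 - 125/8 = 699/8 ≈ 87.375)
Z(99) + S = 0 + 699/8 = 699/8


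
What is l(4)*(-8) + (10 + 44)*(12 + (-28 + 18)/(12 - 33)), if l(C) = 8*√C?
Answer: 3820/7 ≈ 545.71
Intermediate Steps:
l(4)*(-8) + (10 + 44)*(12 + (-28 + 18)/(12 - 33)) = (8*√4)*(-8) + (10 + 44)*(12 + (-28 + 18)/(12 - 33)) = (8*2)*(-8) + 54*(12 - 10/(-21)) = 16*(-8) + 54*(12 - 10*(-1/21)) = -128 + 54*(12 + 10/21) = -128 + 54*(262/21) = -128 + 4716/7 = 3820/7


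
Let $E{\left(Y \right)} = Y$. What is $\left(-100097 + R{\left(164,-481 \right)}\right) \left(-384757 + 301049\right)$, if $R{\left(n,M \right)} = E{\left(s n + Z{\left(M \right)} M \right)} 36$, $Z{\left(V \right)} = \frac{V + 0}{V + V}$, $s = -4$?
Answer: $11080511668$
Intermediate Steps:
$Z{\left(V \right)} = \frac{1}{2}$ ($Z{\left(V \right)} = \frac{V}{2 V} = V \frac{1}{2 V} = \frac{1}{2}$)
$R{\left(n,M \right)} = - 144 n + 18 M$ ($R{\left(n,M \right)} = \left(- 4 n + \frac{M}{2}\right) 36 = \left(\frac{M}{2} - 4 n\right) 36 = - 144 n + 18 M$)
$\left(-100097 + R{\left(164,-481 \right)}\right) \left(-384757 + 301049\right) = \left(-100097 + \left(\left(-144\right) 164 + 18 \left(-481\right)\right)\right) \left(-384757 + 301049\right) = \left(-100097 - 32274\right) \left(-83708\right) = \left(-132371\right) \left(-83708\right) = 11080511668$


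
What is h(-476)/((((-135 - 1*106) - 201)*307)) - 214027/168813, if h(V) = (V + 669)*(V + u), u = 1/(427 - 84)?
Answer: -357083106187/604390042242 ≈ -0.59082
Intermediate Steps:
u = 1/343 ≈ 0.0029155
h(V) = (669 + V)*(1/343 + V) (h(V) = (V + 669)*(V + 1/343) = (669 + V)*(1/343 + V))
h(-476)/((((-135 - 1*106) - 201)*307)) - 214027/168813 = (669/343 + (-476)² + (229468/343)*(-476))/((((-135 - 1*106) - 201)*307)) - 214027/168813 = (669/343 + 226576 - 15603824/49)/((((-135 - 106) - 201)*307)) - 214027*1/168813 = -31510531*1/(307*(-241 - 201))/343 - 214027/168813 = -31510531/(343*((-442*307))) - 214027/168813 = -31510531/343/(-135694) - 214027/168813 = -31510531/343*(-1/135694) - 214027/168813 = 2423887/3580234 - 214027/168813 = -357083106187/604390042242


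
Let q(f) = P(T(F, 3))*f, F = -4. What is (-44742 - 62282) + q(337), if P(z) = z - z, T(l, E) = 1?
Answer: -107024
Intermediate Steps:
P(z) = 0
q(f) = 0 (q(f) = 0*f = 0)
(-44742 - 62282) + q(337) = (-44742 - 62282) + 0 = -107024 + 0 = -107024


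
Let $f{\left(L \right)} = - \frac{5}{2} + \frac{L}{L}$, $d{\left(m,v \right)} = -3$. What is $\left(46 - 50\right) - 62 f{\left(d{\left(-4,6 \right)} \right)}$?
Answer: $89$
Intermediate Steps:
$f{\left(L \right)} = - \frac{3}{2}$ ($f{\left(L \right)} = \left(-5\right) \frac{1}{2} + 1 = - \frac{5}{2} + 1 = - \frac{3}{2}$)
$\left(46 - 50\right) - 62 f{\left(d{\left(-4,6 \right)} \right)} = \left(46 - 50\right) - -93 = \left(46 - 50\right) + 93 = -4 + 93 = 89$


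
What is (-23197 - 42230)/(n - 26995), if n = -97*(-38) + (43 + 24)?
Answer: 65427/23242 ≈ 2.8150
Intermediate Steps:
n = 3753 (n = 3686 + 67 = 3753)
(-23197 - 42230)/(n - 26995) = (-23197 - 42230)/(3753 - 26995) = -65427/(-23242) = -65427*(-1/23242) = 65427/23242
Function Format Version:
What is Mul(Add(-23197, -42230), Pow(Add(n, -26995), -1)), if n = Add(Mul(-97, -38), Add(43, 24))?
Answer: Rational(65427, 23242) ≈ 2.8150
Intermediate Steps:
n = 3753 (n = Add(3686, 67) = 3753)
Mul(Add(-23197, -42230), Pow(Add(n, -26995), -1)) = Mul(Add(-23197, -42230), Pow(Add(3753, -26995), -1)) = Mul(-65427, Pow(-23242, -1)) = Mul(-65427, Rational(-1, 23242)) = Rational(65427, 23242)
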